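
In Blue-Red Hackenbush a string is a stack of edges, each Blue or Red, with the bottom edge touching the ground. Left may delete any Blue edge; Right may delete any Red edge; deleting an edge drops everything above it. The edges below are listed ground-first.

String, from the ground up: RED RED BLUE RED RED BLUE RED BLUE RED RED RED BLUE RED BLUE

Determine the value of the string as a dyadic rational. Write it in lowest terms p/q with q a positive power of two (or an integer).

R: Left { · }, Right { 0 } -> simplest -1
RR: Left { · }, Right { -1 0 } -> simplest -2
RRB: Left { -2 }, Right { -1 0 } -> simplest -3/2
RRBR: Left { -2 }, Right { -3/2 -1 0 } -> simplest -7/4
RRBRR: Left { -2 }, Right { -7/4 -3/2 -1 0 } -> simplest -15/8
RRBRRB: Left { -2 -15/8 }, Right { -7/4 -3/2 -1 0 } -> simplest -29/16
RRBRRBR: Left { -2 -15/8 }, Right { -29/16 -7/4 -3/2 -1 0 } -> simplest -59/32
RRBRRBRB: Left { -2 -15/8 -59/32 }, Right { -29/16 -7/4 -3/2 -1 0 } -> simplest -117/64
RRBRRBRBR: Left { -2 -15/8 -59/32 }, Right { -117/64 -29/16 -7/4 -3/2 -1 0 } -> simplest -235/128
RRBRRBRBRR: Left { -2 -15/8 -59/32 }, Right { -235/128 -117/64 -29/16 -7/4 -3/2 -1 0 } -> simplest -471/256
RRBRRBRBRRR: Left { -2 -15/8 -59/32 }, Right { -471/256 -235/128 -117/64 -29/16 -7/4 -3/2 -1 0 } -> simplest -943/512
RRBRRBRBRRRB: Left { -2 -15/8 -59/32 -943/512 }, Right { -471/256 -235/128 -117/64 -29/16 -7/4 -3/2 -1 0 } -> simplest -1885/1024
RRBRRBRBRRRBR: Left { -2 -15/8 -59/32 -943/512 }, Right { -1885/1024 -471/256 -235/128 -117/64 -29/16 -7/4 -3/2 -1 0 } -> simplest -3771/2048
RRBRRBRBRRRBRB: Left { -2 -15/8 -59/32 -943/512 -3771/2048 }, Right { -1885/1024 -471/256 -235/128 -117/64 -29/16 -7/4 -3/2 -1 0 } -> simplest -7541/4096

-7541/4096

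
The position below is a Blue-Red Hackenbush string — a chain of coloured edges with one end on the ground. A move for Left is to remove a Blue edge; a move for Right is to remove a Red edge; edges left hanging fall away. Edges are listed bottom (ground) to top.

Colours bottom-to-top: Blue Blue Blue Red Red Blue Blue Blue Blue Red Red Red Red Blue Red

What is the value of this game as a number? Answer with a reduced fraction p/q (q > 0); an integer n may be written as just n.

10117/4096

step 1: add Blue to get B; options L={ 0 } R={ · } = 1
step 2: add Blue to get BB; options L={ 0 1 } R={ · } = 2
step 3: add Blue to get BBB; options L={ 0 1 2 } R={ · } = 3
step 4: add Red to get BBBR; options L={ 0 1 2 } R={ 3 } = 5/2
step 5: add Red to get BBBRR; options L={ 0 1 2 } R={ 5/2 3 } = 9/4
step 6: add Blue to get BBBRRB; options L={ 0 1 2 9/4 } R={ 5/2 3 } = 19/8
step 7: add Blue to get BBBRRBB; options L={ 0 1 2 9/4 19/8 } R={ 5/2 3 } = 39/16
step 8: add Blue to get BBBRRBBB; options L={ 0 1 2 9/4 19/8 39/16 } R={ 5/2 3 } = 79/32
step 9: add Blue to get BBBRRBBBB; options L={ 0 1 2 9/4 19/8 39/16 79/32 } R={ 5/2 3 } = 159/64
step 10: add Red to get BBBRRBBBBR; options L={ 0 1 2 9/4 19/8 39/16 79/32 } R={ 159/64 5/2 3 } = 317/128
step 11: add Red to get BBBRRBBBBRR; options L={ 0 1 2 9/4 19/8 39/16 79/32 } R={ 317/128 159/64 5/2 3 } = 633/256
step 12: add Red to get BBBRRBBBBRRR; options L={ 0 1 2 9/4 19/8 39/16 79/32 } R={ 633/256 317/128 159/64 5/2 3 } = 1265/512
step 13: add Red to get BBBRRBBBBRRRR; options L={ 0 1 2 9/4 19/8 39/16 79/32 } R={ 1265/512 633/256 317/128 159/64 5/2 3 } = 2529/1024
step 14: add Blue to get BBBRRBBBBRRRRB; options L={ 0 1 2 9/4 19/8 39/16 79/32 2529/1024 } R={ 1265/512 633/256 317/128 159/64 5/2 3 } = 5059/2048
step 15: add Red to get BBBRRBBBBRRRRBR; options L={ 0 1 2 9/4 19/8 39/16 79/32 2529/1024 } R={ 5059/2048 1265/512 633/256 317/128 159/64 5/2 3 } = 10117/4096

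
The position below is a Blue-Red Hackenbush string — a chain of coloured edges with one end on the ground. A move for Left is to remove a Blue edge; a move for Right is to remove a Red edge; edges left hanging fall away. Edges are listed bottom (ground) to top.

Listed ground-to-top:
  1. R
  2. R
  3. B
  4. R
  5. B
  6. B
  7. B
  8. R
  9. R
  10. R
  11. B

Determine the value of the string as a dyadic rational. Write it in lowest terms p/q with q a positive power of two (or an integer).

-797/512

Build v(s[:k]) for k = 1..11, string s = R R B R B B B R R R B.
1 of 11 · R · max L −∞ · min R 0 -> -1
2 of 11 · RR · max L −∞ · min R -1 -> -2
3 of 11 · RRB · max L -2 · min R -1 -> -3/2
4 of 11 · RRBR · max L -2 · min R -3/2 -> -7/4
5 of 11 · RRBRB · max L -7/4 · min R -3/2 -> -13/8
6 of 11 · RRBRBB · max L -13/8 · min R -3/2 -> -25/16
7 of 11 · RRBRBBB · max L -25/16 · min R -3/2 -> -49/32
8 of 11 · RRBRBBBR · max L -25/16 · min R -49/32 -> -99/64
9 of 11 · RRBRBBBRR · max L -25/16 · min R -99/64 -> -199/128
10 of 11 · RRBRBBBRRR · max L -25/16 · min R -199/128 -> -399/256
11 of 11 · RRBRBBBRRRB · max L -399/256 · min R -199/128 -> -797/512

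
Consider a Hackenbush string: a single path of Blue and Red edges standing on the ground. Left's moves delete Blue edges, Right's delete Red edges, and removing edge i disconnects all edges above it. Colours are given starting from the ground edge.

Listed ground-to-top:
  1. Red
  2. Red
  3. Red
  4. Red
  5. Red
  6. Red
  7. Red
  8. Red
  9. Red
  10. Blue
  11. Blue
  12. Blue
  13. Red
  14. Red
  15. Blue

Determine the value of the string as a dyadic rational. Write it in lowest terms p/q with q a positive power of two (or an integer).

-525/64

step 1: add Red to get R; options L={ (no moves) } R={ 0 } ⇒ -1
step 2: add Red to get RR; options L={ (no moves) } R={ -1,0 } ⇒ -2
step 3: add Red to get RRR; options L={ (no moves) } R={ -2,-1,0 } ⇒ -3
step 4: add Red to get RRRR; options L={ (no moves) } R={ -3,-2,-1,0 } ⇒ -4
step 5: add Red to get RRRRR; options L={ (no moves) } R={ -4,-3,-2,-1,0 } ⇒ -5
step 6: add Red to get RRRRRR; options L={ (no moves) } R={ -5,-4,-3,-2,-1,0 } ⇒ -6
step 7: add Red to get RRRRRRR; options L={ (no moves) } R={ -6,-5,-4,-3,-2,-1,0 } ⇒ -7
step 8: add Red to get RRRRRRRR; options L={ (no moves) } R={ -7,-6,-5,-4,-3,-2,-1,0 } ⇒ -8
step 9: add Red to get RRRRRRRRR; options L={ (no moves) } R={ -8,-7,-6,-5,-4,-3,-2,-1,0 } ⇒ -9
step 10: add Blue to get RRRRRRRRRB; options L={ -9 } R={ -8,-7,-6,-5,-4,-3,-2,-1,0 } ⇒ -17/2
step 11: add Blue to get RRRRRRRRRBB; options L={ -9,-17/2 } R={ -8,-7,-6,-5,-4,-3,-2,-1,0 } ⇒ -33/4
step 12: add Blue to get RRRRRRRRRBBB; options L={ -9,-17/2,-33/4 } R={ -8,-7,-6,-5,-4,-3,-2,-1,0 } ⇒ -65/8
step 13: add Red to get RRRRRRRRRBBBR; options L={ -9,-17/2,-33/4 } R={ -65/8,-8,-7,-6,-5,-4,-3,-2,-1,0 } ⇒ -131/16
step 14: add Red to get RRRRRRRRRBBBRR; options L={ -9,-17/2,-33/4 } R={ -131/16,-65/8,-8,-7,-6,-5,-4,-3,-2,-1,0 } ⇒ -263/32
step 15: add Blue to get RRRRRRRRRBBBRRB; options L={ -9,-17/2,-33/4,-263/32 } R={ -131/16,-65/8,-8,-7,-6,-5,-4,-3,-2,-1,0 } ⇒ -525/64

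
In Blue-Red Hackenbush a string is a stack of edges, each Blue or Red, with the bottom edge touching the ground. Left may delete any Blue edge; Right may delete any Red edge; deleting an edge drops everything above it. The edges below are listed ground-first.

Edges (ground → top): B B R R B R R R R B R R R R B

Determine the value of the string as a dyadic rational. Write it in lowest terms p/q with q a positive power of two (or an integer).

10307/8192

Build value(s[:k]) for k = 1..15, string s = B B R R B R R R R B R R R R B.
B: Left { 0 }, Right { — } — simplest 1
BB: Left { 0,1 }, Right { — } — simplest 2
BBR: Left { 0,1 }, Right { 2 } — simplest 3/2
BBRR: Left { 0,1 }, Right { 3/2,2 } — simplest 5/4
BBRRB: Left { 0,1,5/4 }, Right { 3/2,2 } — simplest 11/8
BBRRBR: Left { 0,1,5/4 }, Right { 11/8,3/2,2 } — simplest 21/16
BBRRBRR: Left { 0,1,5/4 }, Right { 21/16,11/8,3/2,2 } — simplest 41/32
BBRRBRRR: Left { 0,1,5/4 }, Right { 41/32,21/16,11/8,3/2,2 } — simplest 81/64
BBRRBRRRR: Left { 0,1,5/4 }, Right { 81/64,41/32,21/16,11/8,3/2,2 } — simplest 161/128
BBRRBRRRRB: Left { 0,1,5/4,161/128 }, Right { 81/64,41/32,21/16,11/8,3/2,2 } — simplest 323/256
BBRRBRRRRBR: Left { 0,1,5/4,161/128 }, Right { 323/256,81/64,41/32,21/16,11/8,3/2,2 } — simplest 645/512
BBRRBRRRRBRR: Left { 0,1,5/4,161/128 }, Right { 645/512,323/256,81/64,41/32,21/16,11/8,3/2,2 } — simplest 1289/1024
BBRRBRRRRBRRR: Left { 0,1,5/4,161/128 }, Right { 1289/1024,645/512,323/256,81/64,41/32,21/16,11/8,3/2,2 } — simplest 2577/2048
BBRRBRRRRBRRRR: Left { 0,1,5/4,161/128 }, Right { 2577/2048,1289/1024,645/512,323/256,81/64,41/32,21/16,11/8,3/2,2 } — simplest 5153/4096
BBRRBRRRRBRRRRB: Left { 0,1,5/4,161/128,5153/4096 }, Right { 2577/2048,1289/1024,645/512,323/256,81/64,41/32,21/16,11/8,3/2,2 } — simplest 10307/8192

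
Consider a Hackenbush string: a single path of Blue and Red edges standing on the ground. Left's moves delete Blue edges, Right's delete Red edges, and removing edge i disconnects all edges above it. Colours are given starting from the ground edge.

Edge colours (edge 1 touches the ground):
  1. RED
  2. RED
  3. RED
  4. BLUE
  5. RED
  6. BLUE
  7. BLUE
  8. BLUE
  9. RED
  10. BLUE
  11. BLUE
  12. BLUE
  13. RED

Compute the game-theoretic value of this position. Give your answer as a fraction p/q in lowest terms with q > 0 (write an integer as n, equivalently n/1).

edge 1 of 13 (RED): {  | 0 } ⇒ -1
edge 2 of 13 (RED): {  | -1; 0 } ⇒ -2
edge 3 of 13 (RED): {  | -2; -1; 0 } ⇒ -3
edge 4 of 13 (BLUE): { -3 | -2; -1; 0 } ⇒ -5/2
edge 5 of 13 (RED): { -3 | -5/2; -2; -1; 0 } ⇒ -11/4
edge 6 of 13 (BLUE): { -3; -11/4 | -5/2; -2; -1; 0 } ⇒ -21/8
edge 7 of 13 (BLUE): { -3; -11/4; -21/8 | -5/2; -2; -1; 0 } ⇒ -41/16
edge 8 of 13 (BLUE): { -3; -11/4; -21/8; -41/16 | -5/2; -2; -1; 0 } ⇒ -81/32
edge 9 of 13 (RED): { -3; -11/4; -21/8; -41/16 | -81/32; -5/2; -2; -1; 0 } ⇒ -163/64
edge 10 of 13 (BLUE): { -3; -11/4; -21/8; -41/16; -163/64 | -81/32; -5/2; -2; -1; 0 } ⇒ -325/128
edge 11 of 13 (BLUE): { -3; -11/4; -21/8; -41/16; -163/64; -325/128 | -81/32; -5/2; -2; -1; 0 } ⇒ -649/256
edge 12 of 13 (BLUE): { -3; -11/4; -21/8; -41/16; -163/64; -325/128; -649/256 | -81/32; -5/2; -2; -1; 0 } ⇒ -1297/512
edge 13 of 13 (RED): { -3; -11/4; -21/8; -41/16; -163/64; -325/128; -649/256 | -1297/512; -81/32; -5/2; -2; -1; 0 } ⇒ -2595/1024

-2595/1024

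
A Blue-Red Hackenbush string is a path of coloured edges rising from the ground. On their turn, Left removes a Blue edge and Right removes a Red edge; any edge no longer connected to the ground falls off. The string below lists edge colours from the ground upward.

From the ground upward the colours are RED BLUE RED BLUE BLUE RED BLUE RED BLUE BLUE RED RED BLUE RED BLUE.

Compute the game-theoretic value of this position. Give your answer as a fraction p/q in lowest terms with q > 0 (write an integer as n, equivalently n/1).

Prefix values for RED BLUE RED BLUE BLUE RED BLUE RED BLUE BLUE RED RED BLUE RED BLUE via {L|R} + simplicity:
value_1 [R]  L=[·]  R=[0]  so -1
value_2 [RB]  L=[-1]  R=[0]  so -1/2
value_3 [RBR]  L=[-1]  R=[-1/2; 0]  so -3/4
value_4 [RBRB]  L=[-1; -3/4]  R=[-1/2; 0]  so -5/8
value_5 [RBRBB]  L=[-1; -3/4; -5/8]  R=[-1/2; 0]  so -9/16
value_6 [RBRBBR]  L=[-1; -3/4; -5/8]  R=[-9/16; -1/2; 0]  so -19/32
value_7 [RBRBBRB]  L=[-1; -3/4; -5/8; -19/32]  R=[-9/16; -1/2; 0]  so -37/64
value_8 [RBRBBRBR]  L=[-1; -3/4; -5/8; -19/32]  R=[-37/64; -9/16; -1/2; 0]  so -75/128
value_9 [RBRBBRBRB]  L=[-1; -3/4; -5/8; -19/32; -75/128]  R=[-37/64; -9/16; -1/2; 0]  so -149/256
value_10 [RBRBBRBRBB]  L=[-1; -3/4; -5/8; -19/32; -75/128; -149/256]  R=[-37/64; -9/16; -1/2; 0]  so -297/512
value_11 [RBRBBRBRBBR]  L=[-1; -3/4; -5/8; -19/32; -75/128; -149/256]  R=[-297/512; -37/64; -9/16; -1/2; 0]  so -595/1024
value_12 [RBRBBRBRBBRR]  L=[-1; -3/4; -5/8; -19/32; -75/128; -149/256]  R=[-595/1024; -297/512; -37/64; -9/16; -1/2; 0]  so -1191/2048
value_13 [RBRBBRBRBBRRB]  L=[-1; -3/4; -5/8; -19/32; -75/128; -149/256; -1191/2048]  R=[-595/1024; -297/512; -37/64; -9/16; -1/2; 0]  so -2381/4096
value_14 [RBRBBRBRBBRRBR]  L=[-1; -3/4; -5/8; -19/32; -75/128; -149/256; -1191/2048]  R=[-2381/4096; -595/1024; -297/512; -37/64; -9/16; -1/2; 0]  so -4763/8192
value_15 [RBRBBRBRBBRRBRB]  L=[-1; -3/4; -5/8; -19/32; -75/128; -149/256; -1191/2048; -4763/8192]  R=[-2381/4096; -595/1024; -297/512; -37/64; -9/16; -1/2; 0]  so -9525/16384

-9525/16384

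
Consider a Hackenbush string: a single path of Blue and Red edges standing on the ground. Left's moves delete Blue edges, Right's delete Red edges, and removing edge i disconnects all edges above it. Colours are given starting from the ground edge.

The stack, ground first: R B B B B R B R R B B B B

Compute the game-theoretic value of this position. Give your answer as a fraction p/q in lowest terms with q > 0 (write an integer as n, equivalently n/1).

-353/4096

1 of 13 · R · max L −∞ · min R 0 gives -1
2 of 13 · RB · max L -1 · min R 0 gives -1/2
3 of 13 · RBB · max L -1/2 · min R 0 gives -1/4
4 of 13 · RBBB · max L -1/4 · min R 0 gives -1/8
5 of 13 · RBBBB · max L -1/8 · min R 0 gives -1/16
6 of 13 · RBBBBR · max L -1/8 · min R -1/16 gives -3/32
7 of 13 · RBBBBRB · max L -3/32 · min R -1/16 gives -5/64
8 of 13 · RBBBBRBR · max L -3/32 · min R -5/64 gives -11/128
9 of 13 · RBBBBRBRR · max L -3/32 · min R -11/128 gives -23/256
10 of 13 · RBBBBRBRRB · max L -23/256 · min R -11/128 gives -45/512
11 of 13 · RBBBBRBRRBB · max L -45/512 · min R -11/128 gives -89/1024
12 of 13 · RBBBBRBRRBBB · max L -89/1024 · min R -11/128 gives -177/2048
13 of 13 · RBBBBRBRRBBBB · max L -177/2048 · min R -11/128 gives -353/4096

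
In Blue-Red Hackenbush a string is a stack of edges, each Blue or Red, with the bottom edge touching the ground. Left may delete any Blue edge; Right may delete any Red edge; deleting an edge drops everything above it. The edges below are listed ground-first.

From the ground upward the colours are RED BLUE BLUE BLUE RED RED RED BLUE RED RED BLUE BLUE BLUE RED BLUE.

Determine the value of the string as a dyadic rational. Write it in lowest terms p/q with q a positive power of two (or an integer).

-3781/16384

val(R) = { none | 0 } ⇒ -1
val(RB) = { -1 | 0 } ⇒ -1/2
val(RBB) = { -1,-1/2 | 0 } ⇒ -1/4
val(RBBB) = { -1,-1/2,-1/4 | 0 } ⇒ -1/8
val(RBBBR) = { -1,-1/2,-1/4 | -1/8,0 } ⇒ -3/16
val(RBBBRR) = { -1,-1/2,-1/4 | -3/16,-1/8,0 } ⇒ -7/32
val(RBBBRRR) = { -1,-1/2,-1/4 | -7/32,-3/16,-1/8,0 } ⇒ -15/64
val(RBBBRRRB) = { -1,-1/2,-1/4,-15/64 | -7/32,-3/16,-1/8,0 } ⇒ -29/128
val(RBBBRRRBR) = { -1,-1/2,-1/4,-15/64 | -29/128,-7/32,-3/16,-1/8,0 } ⇒ -59/256
val(RBBBRRRBRR) = { -1,-1/2,-1/4,-15/64 | -59/256,-29/128,-7/32,-3/16,-1/8,0 } ⇒ -119/512
val(RBBBRRRBRRB) = { -1,-1/2,-1/4,-15/64,-119/512 | -59/256,-29/128,-7/32,-3/16,-1/8,0 } ⇒ -237/1024
val(RBBBRRRBRRBB) = { -1,-1/2,-1/4,-15/64,-119/512,-237/1024 | -59/256,-29/128,-7/32,-3/16,-1/8,0 } ⇒ -473/2048
val(RBBBRRRBRRBBB) = { -1,-1/2,-1/4,-15/64,-119/512,-237/1024,-473/2048 | -59/256,-29/128,-7/32,-3/16,-1/8,0 } ⇒ -945/4096
val(RBBBRRRBRRBBBR) = { -1,-1/2,-1/4,-15/64,-119/512,-237/1024,-473/2048 | -945/4096,-59/256,-29/128,-7/32,-3/16,-1/8,0 } ⇒ -1891/8192
val(RBBBRRRBRRBBBRB) = { -1,-1/2,-1/4,-15/64,-119/512,-237/1024,-473/2048,-1891/8192 | -945/4096,-59/256,-29/128,-7/32,-3/16,-1/8,0 } ⇒ -3781/16384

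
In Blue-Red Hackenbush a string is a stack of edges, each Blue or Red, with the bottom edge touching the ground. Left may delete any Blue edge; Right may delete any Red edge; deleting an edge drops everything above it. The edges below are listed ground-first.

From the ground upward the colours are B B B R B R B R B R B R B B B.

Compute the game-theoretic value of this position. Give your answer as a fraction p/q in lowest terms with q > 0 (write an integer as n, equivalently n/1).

10927/4096

g_1 [B]  L=[0]  R=[none]  → 1
g_2 [BB]  L=[0, 1]  R=[none]  → 2
g_3 [BBB]  L=[0, 1, 2]  R=[none]  → 3
g_4 [BBBR]  L=[0, 1, 2]  R=[3]  → 5/2
g_5 [BBBRB]  L=[0, 1, 2, 5/2]  R=[3]  → 11/4
g_6 [BBBRBR]  L=[0, 1, 2, 5/2]  R=[11/4, 3]  → 21/8
g_7 [BBBRBRB]  L=[0, 1, 2, 5/2, 21/8]  R=[11/4, 3]  → 43/16
g_8 [BBBRBRBR]  L=[0, 1, 2, 5/2, 21/8]  R=[43/16, 11/4, 3]  → 85/32
g_9 [BBBRBRBRB]  L=[0, 1, 2, 5/2, 21/8, 85/32]  R=[43/16, 11/4, 3]  → 171/64
g_10 [BBBRBRBRBR]  L=[0, 1, 2, 5/2, 21/8, 85/32]  R=[171/64, 43/16, 11/4, 3]  → 341/128
g_11 [BBBRBRBRBRB]  L=[0, 1, 2, 5/2, 21/8, 85/32, 341/128]  R=[171/64, 43/16, 11/4, 3]  → 683/256
g_12 [BBBRBRBRBRBR]  L=[0, 1, 2, 5/2, 21/8, 85/32, 341/128]  R=[683/256, 171/64, 43/16, 11/4, 3]  → 1365/512
g_13 [BBBRBRBRBRBRB]  L=[0, 1, 2, 5/2, 21/8, 85/32, 341/128, 1365/512]  R=[683/256, 171/64, 43/16, 11/4, 3]  → 2731/1024
g_14 [BBBRBRBRBRBRBB]  L=[0, 1, 2, 5/2, 21/8, 85/32, 341/128, 1365/512, 2731/1024]  R=[683/256, 171/64, 43/16, 11/4, 3]  → 5463/2048
g_15 [BBBRBRBRBRBRBBB]  L=[0, 1, 2, 5/2, 21/8, 85/32, 341/128, 1365/512, 2731/1024, 5463/2048]  R=[683/256, 171/64, 43/16, 11/4, 3]  → 10927/4096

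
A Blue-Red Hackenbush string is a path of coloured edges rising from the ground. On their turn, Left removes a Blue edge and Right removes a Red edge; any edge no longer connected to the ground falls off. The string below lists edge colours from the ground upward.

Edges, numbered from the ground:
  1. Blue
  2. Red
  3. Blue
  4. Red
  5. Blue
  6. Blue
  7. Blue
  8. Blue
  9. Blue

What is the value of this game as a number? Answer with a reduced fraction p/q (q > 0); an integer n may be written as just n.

Build g(s[:k]) for k = 1..9, string s = Blue Red Blue Red Blue Blue Blue Blue Blue.
1 of 9 · B · max L 0 · min R +∞ → 1
2 of 9 · BR · max L 0 · min R 1 → 1/2
3 of 9 · BRB · max L 1/2 · min R 1 → 3/4
4 of 9 · BRBR · max L 1/2 · min R 3/4 → 5/8
5 of 9 · BRBRB · max L 5/8 · min R 3/4 → 11/16
6 of 9 · BRBRBB · max L 11/16 · min R 3/4 → 23/32
7 of 9 · BRBRBBB · max L 23/32 · min R 3/4 → 47/64
8 of 9 · BRBRBBBB · max L 47/64 · min R 3/4 → 95/128
9 of 9 · BRBRBBBBB · max L 95/128 · min R 3/4 → 191/256

191/256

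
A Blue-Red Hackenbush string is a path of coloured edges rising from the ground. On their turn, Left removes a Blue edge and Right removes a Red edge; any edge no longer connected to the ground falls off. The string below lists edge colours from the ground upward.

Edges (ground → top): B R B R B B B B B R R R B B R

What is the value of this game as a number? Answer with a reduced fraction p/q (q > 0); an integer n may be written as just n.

12173/16384

g(B) = { 0 |  } => 1
g(BR) = { 0 | 1 } => 1/2
g(BRB) = { 0 1/2 | 1 } => 3/4
g(BRBR) = { 0 1/2 | 3/4 1 } => 5/8
g(BRBRB) = { 0 1/2 5/8 | 3/4 1 } => 11/16
g(BRBRBB) = { 0 1/2 5/8 11/16 | 3/4 1 } => 23/32
g(BRBRBBB) = { 0 1/2 5/8 11/16 23/32 | 3/4 1 } => 47/64
g(BRBRBBBB) = { 0 1/2 5/8 11/16 23/32 47/64 | 3/4 1 } => 95/128
g(BRBRBBBBB) = { 0 1/2 5/8 11/16 23/32 47/64 95/128 | 3/4 1 } => 191/256
g(BRBRBBBBBR) = { 0 1/2 5/8 11/16 23/32 47/64 95/128 | 191/256 3/4 1 } => 381/512
g(BRBRBBBBBRR) = { 0 1/2 5/8 11/16 23/32 47/64 95/128 | 381/512 191/256 3/4 1 } => 761/1024
g(BRBRBBBBBRRR) = { 0 1/2 5/8 11/16 23/32 47/64 95/128 | 761/1024 381/512 191/256 3/4 1 } => 1521/2048
g(BRBRBBBBBRRRB) = { 0 1/2 5/8 11/16 23/32 47/64 95/128 1521/2048 | 761/1024 381/512 191/256 3/4 1 } => 3043/4096
g(BRBRBBBBBRRRBB) = { 0 1/2 5/8 11/16 23/32 47/64 95/128 1521/2048 3043/4096 | 761/1024 381/512 191/256 3/4 1 } => 6087/8192
g(BRBRBBBBBRRRBBR) = { 0 1/2 5/8 11/16 23/32 47/64 95/128 1521/2048 3043/4096 | 6087/8192 761/1024 381/512 191/256 3/4 1 } => 12173/16384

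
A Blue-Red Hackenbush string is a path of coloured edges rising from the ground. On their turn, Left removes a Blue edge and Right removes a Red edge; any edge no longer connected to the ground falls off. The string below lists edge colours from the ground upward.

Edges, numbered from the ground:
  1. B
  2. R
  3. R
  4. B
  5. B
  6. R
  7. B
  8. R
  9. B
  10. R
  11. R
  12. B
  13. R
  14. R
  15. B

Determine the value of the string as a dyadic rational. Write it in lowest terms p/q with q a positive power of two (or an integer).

value_1 [B]  L=[0]  R=[—]  -> 1
value_2 [BR]  L=[0]  R=[1]  -> 1/2
value_3 [BRR]  L=[0]  R=[1/2, 1]  -> 1/4
value_4 [BRRB]  L=[0, 1/4]  R=[1/2, 1]  -> 3/8
value_5 [BRRBB]  L=[0, 1/4, 3/8]  R=[1/2, 1]  -> 7/16
value_6 [BRRBBR]  L=[0, 1/4, 3/8]  R=[7/16, 1/2, 1]  -> 13/32
value_7 [BRRBBRB]  L=[0, 1/4, 3/8, 13/32]  R=[7/16, 1/2, 1]  -> 27/64
value_8 [BRRBBRBR]  L=[0, 1/4, 3/8, 13/32]  R=[27/64, 7/16, 1/2, 1]  -> 53/128
value_9 [BRRBBRBRB]  L=[0, 1/4, 3/8, 13/32, 53/128]  R=[27/64, 7/16, 1/2, 1]  -> 107/256
value_10 [BRRBBRBRBR]  L=[0, 1/4, 3/8, 13/32, 53/128]  R=[107/256, 27/64, 7/16, 1/2, 1]  -> 213/512
value_11 [BRRBBRBRBRR]  L=[0, 1/4, 3/8, 13/32, 53/128]  R=[213/512, 107/256, 27/64, 7/16, 1/2, 1]  -> 425/1024
value_12 [BRRBBRBRBRRB]  L=[0, 1/4, 3/8, 13/32, 53/128, 425/1024]  R=[213/512, 107/256, 27/64, 7/16, 1/2, 1]  -> 851/2048
value_13 [BRRBBRBRBRRBR]  L=[0, 1/4, 3/8, 13/32, 53/128, 425/1024]  R=[851/2048, 213/512, 107/256, 27/64, 7/16, 1/2, 1]  -> 1701/4096
value_14 [BRRBBRBRBRRBRR]  L=[0, 1/4, 3/8, 13/32, 53/128, 425/1024]  R=[1701/4096, 851/2048, 213/512, 107/256, 27/64, 7/16, 1/2, 1]  -> 3401/8192
value_15 [BRRBBRBRBRRBRRB]  L=[0, 1/4, 3/8, 13/32, 53/128, 425/1024, 3401/8192]  R=[1701/4096, 851/2048, 213/512, 107/256, 27/64, 7/16, 1/2, 1]  -> 6803/16384

6803/16384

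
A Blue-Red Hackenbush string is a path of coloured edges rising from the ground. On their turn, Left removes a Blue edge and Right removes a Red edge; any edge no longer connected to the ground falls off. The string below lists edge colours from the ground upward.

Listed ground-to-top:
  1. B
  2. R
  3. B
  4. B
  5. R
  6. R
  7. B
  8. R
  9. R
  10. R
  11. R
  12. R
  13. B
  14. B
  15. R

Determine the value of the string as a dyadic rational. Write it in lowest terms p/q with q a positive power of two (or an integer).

12813/16384

1 of 15 · B · max L 0 · min R +∞ so 1
2 of 15 · BR · max L 0 · min R 1 so 1/2
3 of 15 · BRB · max L 1/2 · min R 1 so 3/4
4 of 15 · BRBB · max L 3/4 · min R 1 so 7/8
5 of 15 · BRBBR · max L 3/4 · min R 7/8 so 13/16
6 of 15 · BRBBRR · max L 3/4 · min R 13/16 so 25/32
7 of 15 · BRBBRRB · max L 25/32 · min R 13/16 so 51/64
8 of 15 · BRBBRRBR · max L 25/32 · min R 51/64 so 101/128
9 of 15 · BRBBRRBRR · max L 25/32 · min R 101/128 so 201/256
10 of 15 · BRBBRRBRRR · max L 25/32 · min R 201/256 so 401/512
11 of 15 · BRBBRRBRRRR · max L 25/32 · min R 401/512 so 801/1024
12 of 15 · BRBBRRBRRRRR · max L 25/32 · min R 801/1024 so 1601/2048
13 of 15 · BRBBRRBRRRRRB · max L 1601/2048 · min R 801/1024 so 3203/4096
14 of 15 · BRBBRRBRRRRRBB · max L 3203/4096 · min R 801/1024 so 6407/8192
15 of 15 · BRBBRRBRRRRRBBR · max L 3203/4096 · min R 6407/8192 so 12813/16384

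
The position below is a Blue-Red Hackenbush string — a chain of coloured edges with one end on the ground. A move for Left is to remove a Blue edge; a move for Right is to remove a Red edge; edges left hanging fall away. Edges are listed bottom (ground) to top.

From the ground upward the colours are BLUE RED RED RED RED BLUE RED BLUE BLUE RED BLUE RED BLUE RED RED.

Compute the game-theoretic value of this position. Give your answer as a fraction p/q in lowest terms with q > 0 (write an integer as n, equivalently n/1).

v(B) = { 0 | — } so 1
v(BR) = { 0 | 1 } so 1/2
v(BRR) = { 0 | 1/2, 1 } so 1/4
v(BRRR) = { 0 | 1/4, 1/2, 1 } so 1/8
v(BRRRR) = { 0 | 1/8, 1/4, 1/2, 1 } so 1/16
v(BRRRRB) = { 0, 1/16 | 1/8, 1/4, 1/2, 1 } so 3/32
v(BRRRRBR) = { 0, 1/16 | 3/32, 1/8, 1/4, 1/2, 1 } so 5/64
v(BRRRRBRB) = { 0, 1/16, 5/64 | 3/32, 1/8, 1/4, 1/2, 1 } so 11/128
v(BRRRRBRBB) = { 0, 1/16, 5/64, 11/128 | 3/32, 1/8, 1/4, 1/2, 1 } so 23/256
v(BRRRRBRBBR) = { 0, 1/16, 5/64, 11/128 | 23/256, 3/32, 1/8, 1/4, 1/2, 1 } so 45/512
v(BRRRRBRBBRB) = { 0, 1/16, 5/64, 11/128, 45/512 | 23/256, 3/32, 1/8, 1/4, 1/2, 1 } so 91/1024
v(BRRRRBRBBRBR) = { 0, 1/16, 5/64, 11/128, 45/512 | 91/1024, 23/256, 3/32, 1/8, 1/4, 1/2, 1 } so 181/2048
v(BRRRRBRBBRBRB) = { 0, 1/16, 5/64, 11/128, 45/512, 181/2048 | 91/1024, 23/256, 3/32, 1/8, 1/4, 1/2, 1 } so 363/4096
v(BRRRRBRBBRBRBR) = { 0, 1/16, 5/64, 11/128, 45/512, 181/2048 | 363/4096, 91/1024, 23/256, 3/32, 1/8, 1/4, 1/2, 1 } so 725/8192
v(BRRRRBRBBRBRBRR) = { 0, 1/16, 5/64, 11/128, 45/512, 181/2048 | 725/8192, 363/4096, 91/1024, 23/256, 3/32, 1/8, 1/4, 1/2, 1 } so 1449/16384

1449/16384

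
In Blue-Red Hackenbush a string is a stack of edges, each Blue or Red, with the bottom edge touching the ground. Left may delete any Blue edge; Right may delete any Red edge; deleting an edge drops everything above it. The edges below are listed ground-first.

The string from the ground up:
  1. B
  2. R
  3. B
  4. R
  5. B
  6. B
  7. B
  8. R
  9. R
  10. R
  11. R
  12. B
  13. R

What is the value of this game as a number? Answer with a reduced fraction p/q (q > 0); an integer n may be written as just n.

G(B) = { 0 |  } = 1
G(BR) = { 0 | 1 } = 1/2
G(BRB) = { 0; 1/2 | 1 } = 3/4
G(BRBR) = { 0; 1/2 | 3/4; 1 } = 5/8
G(BRBRB) = { 0; 1/2; 5/8 | 3/4; 1 } = 11/16
G(BRBRBB) = { 0; 1/2; 5/8; 11/16 | 3/4; 1 } = 23/32
G(BRBRBBB) = { 0; 1/2; 5/8; 11/16; 23/32 | 3/4; 1 } = 47/64
G(BRBRBBBR) = { 0; 1/2; 5/8; 11/16; 23/32 | 47/64; 3/4; 1 } = 93/128
G(BRBRBBBRR) = { 0; 1/2; 5/8; 11/16; 23/32 | 93/128; 47/64; 3/4; 1 } = 185/256
G(BRBRBBBRRR) = { 0; 1/2; 5/8; 11/16; 23/32 | 185/256; 93/128; 47/64; 3/4; 1 } = 369/512
G(BRBRBBBRRRR) = { 0; 1/2; 5/8; 11/16; 23/32 | 369/512; 185/256; 93/128; 47/64; 3/4; 1 } = 737/1024
G(BRBRBBBRRRRB) = { 0; 1/2; 5/8; 11/16; 23/32; 737/1024 | 369/512; 185/256; 93/128; 47/64; 3/4; 1 } = 1475/2048
G(BRBRBBBRRRRBR) = { 0; 1/2; 5/8; 11/16; 23/32; 737/1024 | 1475/2048; 369/512; 185/256; 93/128; 47/64; 3/4; 1 } = 2949/4096

2949/4096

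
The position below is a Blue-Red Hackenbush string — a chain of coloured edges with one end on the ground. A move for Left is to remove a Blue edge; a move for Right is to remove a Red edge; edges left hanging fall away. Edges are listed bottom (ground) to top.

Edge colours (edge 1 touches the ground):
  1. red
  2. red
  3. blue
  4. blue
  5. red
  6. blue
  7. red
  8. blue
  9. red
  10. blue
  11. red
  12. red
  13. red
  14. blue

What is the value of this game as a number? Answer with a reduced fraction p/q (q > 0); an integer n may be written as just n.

Recurse on prefixes of the 14-edge string red red blue blue red blue red blue red blue red red red blue:
r: Left { none }, Right { 0 } gives simplest -1
rr: Left { none }, Right { -1, 0 } gives simplest -2
rrb: Left { -2 }, Right { -1, 0 } gives simplest -3/2
rrbb: Left { -2, -3/2 }, Right { -1, 0 } gives simplest -5/4
rrbbr: Left { -2, -3/2 }, Right { -5/4, -1, 0 } gives simplest -11/8
rrbbrb: Left { -2, -3/2, -11/8 }, Right { -5/4, -1, 0 } gives simplest -21/16
rrbbrbr: Left { -2, -3/2, -11/8 }, Right { -21/16, -5/4, -1, 0 } gives simplest -43/32
rrbbrbrb: Left { -2, -3/2, -11/8, -43/32 }, Right { -21/16, -5/4, -1, 0 } gives simplest -85/64
rrbbrbrbr: Left { -2, -3/2, -11/8, -43/32 }, Right { -85/64, -21/16, -5/4, -1, 0 } gives simplest -171/128
rrbbrbrbrb: Left { -2, -3/2, -11/8, -43/32, -171/128 }, Right { -85/64, -21/16, -5/4, -1, 0 } gives simplest -341/256
rrbbrbrbrbr: Left { -2, -3/2, -11/8, -43/32, -171/128 }, Right { -341/256, -85/64, -21/16, -5/4, -1, 0 } gives simplest -683/512
rrbbrbrbrbrr: Left { -2, -3/2, -11/8, -43/32, -171/128 }, Right { -683/512, -341/256, -85/64, -21/16, -5/4, -1, 0 } gives simplest -1367/1024
rrbbrbrbrbrrr: Left { -2, -3/2, -11/8, -43/32, -171/128 }, Right { -1367/1024, -683/512, -341/256, -85/64, -21/16, -5/4, -1, 0 } gives simplest -2735/2048
rrbbrbrbrbrrrb: Left { -2, -3/2, -11/8, -43/32, -171/128, -2735/2048 }, Right { -1367/1024, -683/512, -341/256, -85/64, -21/16, -5/4, -1, 0 } gives simplest -5469/4096

-5469/4096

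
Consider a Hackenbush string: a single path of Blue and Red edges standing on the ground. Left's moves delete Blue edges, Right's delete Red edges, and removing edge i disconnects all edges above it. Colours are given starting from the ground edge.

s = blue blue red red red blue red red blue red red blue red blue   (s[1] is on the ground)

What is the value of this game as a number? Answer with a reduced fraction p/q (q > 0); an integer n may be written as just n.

Build g(s[:k]) for k = 1..14, string s = blue blue red red red blue red red blue red red blue red blue.
g(b) = { 0 | · } — 1
g(bb) = { 0; 1 | · } — 2
g(bbr) = { 0; 1 | 2 } — 3/2
g(bbrr) = { 0; 1 | 3/2; 2 } — 5/4
g(bbrrr) = { 0; 1 | 5/4; 3/2; 2 } — 9/8
g(bbrrrb) = { 0; 1; 9/8 | 5/4; 3/2; 2 } — 19/16
g(bbrrrbr) = { 0; 1; 9/8 | 19/16; 5/4; 3/2; 2 } — 37/32
g(bbrrrbrr) = { 0; 1; 9/8 | 37/32; 19/16; 5/4; 3/2; 2 } — 73/64
g(bbrrrbrrb) = { 0; 1; 9/8; 73/64 | 37/32; 19/16; 5/4; 3/2; 2 } — 147/128
g(bbrrrbrrbr) = { 0; 1; 9/8; 73/64 | 147/128; 37/32; 19/16; 5/4; 3/2; 2 } — 293/256
g(bbrrrbrrbrr) = { 0; 1; 9/8; 73/64 | 293/256; 147/128; 37/32; 19/16; 5/4; 3/2; 2 } — 585/512
g(bbrrrbrrbrrb) = { 0; 1; 9/8; 73/64; 585/512 | 293/256; 147/128; 37/32; 19/16; 5/4; 3/2; 2 } — 1171/1024
g(bbrrrbrrbrrbr) = { 0; 1; 9/8; 73/64; 585/512 | 1171/1024; 293/256; 147/128; 37/32; 19/16; 5/4; 3/2; 2 } — 2341/2048
g(bbrrrbrrbrrbrb) = { 0; 1; 9/8; 73/64; 585/512; 2341/2048 | 1171/1024; 293/256; 147/128; 37/32; 19/16; 5/4; 3/2; 2 } — 4683/4096

4683/4096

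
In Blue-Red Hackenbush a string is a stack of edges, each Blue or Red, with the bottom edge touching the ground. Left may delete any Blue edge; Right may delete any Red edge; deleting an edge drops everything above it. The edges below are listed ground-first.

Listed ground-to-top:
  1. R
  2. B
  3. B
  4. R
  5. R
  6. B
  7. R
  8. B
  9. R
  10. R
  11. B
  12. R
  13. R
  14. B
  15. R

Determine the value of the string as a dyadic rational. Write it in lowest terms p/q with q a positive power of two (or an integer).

-6875/16384

Build val(s[:k]) for k = 1..15, string s = R B B R R B R B R R B R R B R.
R: Left { · }, Right { 0 } = simplest -1
RB: Left { -1 }, Right { 0 } = simplest -1/2
RBB: Left { -1 -1/2 }, Right { 0 } = simplest -1/4
RBBR: Left { -1 -1/2 }, Right { -1/4 0 } = simplest -3/8
RBBRR: Left { -1 -1/2 }, Right { -3/8 -1/4 0 } = simplest -7/16
RBBRRB: Left { -1 -1/2 -7/16 }, Right { -3/8 -1/4 0 } = simplest -13/32
RBBRRBR: Left { -1 -1/2 -7/16 }, Right { -13/32 -3/8 -1/4 0 } = simplest -27/64
RBBRRBRB: Left { -1 -1/2 -7/16 -27/64 }, Right { -13/32 -3/8 -1/4 0 } = simplest -53/128
RBBRRBRBR: Left { -1 -1/2 -7/16 -27/64 }, Right { -53/128 -13/32 -3/8 -1/4 0 } = simplest -107/256
RBBRRBRBRR: Left { -1 -1/2 -7/16 -27/64 }, Right { -107/256 -53/128 -13/32 -3/8 -1/4 0 } = simplest -215/512
RBBRRBRBRRB: Left { -1 -1/2 -7/16 -27/64 -215/512 }, Right { -107/256 -53/128 -13/32 -3/8 -1/4 0 } = simplest -429/1024
RBBRRBRBRRBR: Left { -1 -1/2 -7/16 -27/64 -215/512 }, Right { -429/1024 -107/256 -53/128 -13/32 -3/8 -1/4 0 } = simplest -859/2048
RBBRRBRBRRBRR: Left { -1 -1/2 -7/16 -27/64 -215/512 }, Right { -859/2048 -429/1024 -107/256 -53/128 -13/32 -3/8 -1/4 0 } = simplest -1719/4096
RBBRRBRBRRBRRB: Left { -1 -1/2 -7/16 -27/64 -215/512 -1719/4096 }, Right { -859/2048 -429/1024 -107/256 -53/128 -13/32 -3/8 -1/4 0 } = simplest -3437/8192
RBBRRBRBRRBRRBR: Left { -1 -1/2 -7/16 -27/64 -215/512 -1719/4096 }, Right { -3437/8192 -859/2048 -429/1024 -107/256 -53/128 -13/32 -3/8 -1/4 0 } = simplest -6875/16384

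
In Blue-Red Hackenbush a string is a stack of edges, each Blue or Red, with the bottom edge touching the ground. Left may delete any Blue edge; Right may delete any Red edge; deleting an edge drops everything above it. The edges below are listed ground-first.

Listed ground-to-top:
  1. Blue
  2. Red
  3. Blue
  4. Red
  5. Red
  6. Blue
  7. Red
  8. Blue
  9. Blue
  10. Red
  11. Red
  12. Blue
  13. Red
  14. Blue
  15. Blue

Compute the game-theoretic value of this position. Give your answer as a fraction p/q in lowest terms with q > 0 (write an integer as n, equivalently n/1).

9623/16384

Prefix values for Blue Red Blue Red Red Blue Red Blue Blue Red Red Blue Red Blue Blue via {L|R} + simplicity:
v(B) = { 0 | · } so 1
v(BR) = { 0 | 1 } so 1/2
v(BRB) = { 0 1/2 | 1 } so 3/4
v(BRBR) = { 0 1/2 | 3/4 1 } so 5/8
v(BRBRR) = { 0 1/2 | 5/8 3/4 1 } so 9/16
v(BRBRRB) = { 0 1/2 9/16 | 5/8 3/4 1 } so 19/32
v(BRBRRBR) = { 0 1/2 9/16 | 19/32 5/8 3/4 1 } so 37/64
v(BRBRRBRB) = { 0 1/2 9/16 37/64 | 19/32 5/8 3/4 1 } so 75/128
v(BRBRRBRBB) = { 0 1/2 9/16 37/64 75/128 | 19/32 5/8 3/4 1 } so 151/256
v(BRBRRBRBBR) = { 0 1/2 9/16 37/64 75/128 | 151/256 19/32 5/8 3/4 1 } so 301/512
v(BRBRRBRBBRR) = { 0 1/2 9/16 37/64 75/128 | 301/512 151/256 19/32 5/8 3/4 1 } so 601/1024
v(BRBRRBRBBRRB) = { 0 1/2 9/16 37/64 75/128 601/1024 | 301/512 151/256 19/32 5/8 3/4 1 } so 1203/2048
v(BRBRRBRBBRRBR) = { 0 1/2 9/16 37/64 75/128 601/1024 | 1203/2048 301/512 151/256 19/32 5/8 3/4 1 } so 2405/4096
v(BRBRRBRBBRRBRB) = { 0 1/2 9/16 37/64 75/128 601/1024 2405/4096 | 1203/2048 301/512 151/256 19/32 5/8 3/4 1 } so 4811/8192
v(BRBRRBRBBRRBRBB) = { 0 1/2 9/16 37/64 75/128 601/1024 2405/4096 4811/8192 | 1203/2048 301/512 151/256 19/32 5/8 3/4 1 } so 9623/16384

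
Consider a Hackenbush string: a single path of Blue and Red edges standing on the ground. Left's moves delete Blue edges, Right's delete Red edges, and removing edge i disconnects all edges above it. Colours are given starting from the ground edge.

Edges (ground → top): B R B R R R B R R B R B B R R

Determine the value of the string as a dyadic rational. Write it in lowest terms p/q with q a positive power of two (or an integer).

edge 1 of 15 (B): { 0 | none } => 1
edge 2 of 15 (R): { 0 | 1 } => 1/2
edge 3 of 15 (B): { 0,1/2 | 1 } => 3/4
edge 4 of 15 (R): { 0,1/2 | 3/4,1 } => 5/8
edge 5 of 15 (R): { 0,1/2 | 5/8,3/4,1 } => 9/16
edge 6 of 15 (R): { 0,1/2 | 9/16,5/8,3/4,1 } => 17/32
edge 7 of 15 (B): { 0,1/2,17/32 | 9/16,5/8,3/4,1 } => 35/64
edge 8 of 15 (R): { 0,1/2,17/32 | 35/64,9/16,5/8,3/4,1 } => 69/128
edge 9 of 15 (R): { 0,1/2,17/32 | 69/128,35/64,9/16,5/8,3/4,1 } => 137/256
edge 10 of 15 (B): { 0,1/2,17/32,137/256 | 69/128,35/64,9/16,5/8,3/4,1 } => 275/512
edge 11 of 15 (R): { 0,1/2,17/32,137/256 | 275/512,69/128,35/64,9/16,5/8,3/4,1 } => 549/1024
edge 12 of 15 (B): { 0,1/2,17/32,137/256,549/1024 | 275/512,69/128,35/64,9/16,5/8,3/4,1 } => 1099/2048
edge 13 of 15 (B): { 0,1/2,17/32,137/256,549/1024,1099/2048 | 275/512,69/128,35/64,9/16,5/8,3/4,1 } => 2199/4096
edge 14 of 15 (R): { 0,1/2,17/32,137/256,549/1024,1099/2048 | 2199/4096,275/512,69/128,35/64,9/16,5/8,3/4,1 } => 4397/8192
edge 15 of 15 (R): { 0,1/2,17/32,137/256,549/1024,1099/2048 | 4397/8192,2199/4096,275/512,69/128,35/64,9/16,5/8,3/4,1 } => 8793/16384

8793/16384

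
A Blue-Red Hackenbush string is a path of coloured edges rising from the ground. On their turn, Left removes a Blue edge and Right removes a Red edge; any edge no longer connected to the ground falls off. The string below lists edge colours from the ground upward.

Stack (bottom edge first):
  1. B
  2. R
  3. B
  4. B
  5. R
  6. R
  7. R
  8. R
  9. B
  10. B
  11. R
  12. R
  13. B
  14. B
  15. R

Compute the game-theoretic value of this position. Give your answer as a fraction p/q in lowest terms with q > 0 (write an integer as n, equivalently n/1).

B: Left { 0 }, Right { · } -> simplest 1
BR: Left { 0 }, Right { 1 } -> simplest 1/2
BRB: Left { 0; 1/2 }, Right { 1 } -> simplest 3/4
BRBB: Left { 0; 1/2; 3/4 }, Right { 1 } -> simplest 7/8
BRBBR: Left { 0; 1/2; 3/4 }, Right { 7/8; 1 } -> simplest 13/16
BRBBRR: Left { 0; 1/2; 3/4 }, Right { 13/16; 7/8; 1 } -> simplest 25/32
BRBBRRR: Left { 0; 1/2; 3/4 }, Right { 25/32; 13/16; 7/8; 1 } -> simplest 49/64
BRBBRRRR: Left { 0; 1/2; 3/4 }, Right { 49/64; 25/32; 13/16; 7/8; 1 } -> simplest 97/128
BRBBRRRRB: Left { 0; 1/2; 3/4; 97/128 }, Right { 49/64; 25/32; 13/16; 7/8; 1 } -> simplest 195/256
BRBBRRRRBB: Left { 0; 1/2; 3/4; 97/128; 195/256 }, Right { 49/64; 25/32; 13/16; 7/8; 1 } -> simplest 391/512
BRBBRRRRBBR: Left { 0; 1/2; 3/4; 97/128; 195/256 }, Right { 391/512; 49/64; 25/32; 13/16; 7/8; 1 } -> simplest 781/1024
BRBBRRRRBBRR: Left { 0; 1/2; 3/4; 97/128; 195/256 }, Right { 781/1024; 391/512; 49/64; 25/32; 13/16; 7/8; 1 } -> simplest 1561/2048
BRBBRRRRBBRRB: Left { 0; 1/2; 3/4; 97/128; 195/256; 1561/2048 }, Right { 781/1024; 391/512; 49/64; 25/32; 13/16; 7/8; 1 } -> simplest 3123/4096
BRBBRRRRBBRRBB: Left { 0; 1/2; 3/4; 97/128; 195/256; 1561/2048; 3123/4096 }, Right { 781/1024; 391/512; 49/64; 25/32; 13/16; 7/8; 1 } -> simplest 6247/8192
BRBBRRRRBBRRBBR: Left { 0; 1/2; 3/4; 97/128; 195/256; 1561/2048; 3123/4096 }, Right { 6247/8192; 781/1024; 391/512; 49/64; 25/32; 13/16; 7/8; 1 } -> simplest 12493/16384

12493/16384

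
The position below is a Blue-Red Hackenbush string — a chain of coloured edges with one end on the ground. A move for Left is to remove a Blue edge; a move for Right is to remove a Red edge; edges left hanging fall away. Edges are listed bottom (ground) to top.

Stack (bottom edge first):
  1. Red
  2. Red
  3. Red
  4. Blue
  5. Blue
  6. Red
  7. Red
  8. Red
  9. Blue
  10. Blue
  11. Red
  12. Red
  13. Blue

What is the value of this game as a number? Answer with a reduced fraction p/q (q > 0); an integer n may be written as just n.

G_1 [R]  L=[(no moves)]  R=[0]  gives -1
G_2 [RR]  L=[(no moves)]  R=[-1; 0]  gives -2
G_3 [RRR]  L=[(no moves)]  R=[-2; -1; 0]  gives -3
G_4 [RRRB]  L=[-3]  R=[-2; -1; 0]  gives -5/2
G_5 [RRRBB]  L=[-3; -5/2]  R=[-2; -1; 0]  gives -9/4
G_6 [RRRBBR]  L=[-3; -5/2]  R=[-9/4; -2; -1; 0]  gives -19/8
G_7 [RRRBBRR]  L=[-3; -5/2]  R=[-19/8; -9/4; -2; -1; 0]  gives -39/16
G_8 [RRRBBRRR]  L=[-3; -5/2]  R=[-39/16; -19/8; -9/4; -2; -1; 0]  gives -79/32
G_9 [RRRBBRRRB]  L=[-3; -5/2; -79/32]  R=[-39/16; -19/8; -9/4; -2; -1; 0]  gives -157/64
G_10 [RRRBBRRRBB]  L=[-3; -5/2; -79/32; -157/64]  R=[-39/16; -19/8; -9/4; -2; -1; 0]  gives -313/128
G_11 [RRRBBRRRBBR]  L=[-3; -5/2; -79/32; -157/64]  R=[-313/128; -39/16; -19/8; -9/4; -2; -1; 0]  gives -627/256
G_12 [RRRBBRRRBBRR]  L=[-3; -5/2; -79/32; -157/64]  R=[-627/256; -313/128; -39/16; -19/8; -9/4; -2; -1; 0]  gives -1255/512
G_13 [RRRBBRRRBBRRB]  L=[-3; -5/2; -79/32; -157/64; -1255/512]  R=[-627/256; -313/128; -39/16; -19/8; -9/4; -2; -1; 0]  gives -2509/1024

-2509/1024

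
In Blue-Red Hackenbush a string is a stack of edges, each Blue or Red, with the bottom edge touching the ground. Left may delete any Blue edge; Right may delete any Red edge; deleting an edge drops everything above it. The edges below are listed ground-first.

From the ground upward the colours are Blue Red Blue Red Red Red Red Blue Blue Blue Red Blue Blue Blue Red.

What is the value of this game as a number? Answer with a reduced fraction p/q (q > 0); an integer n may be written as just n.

8669/16384

Build value(s[:k]) for k = 1..15, string s = Blue Red Blue Red Red Red Red Blue Blue Blue Red Blue Blue Blue Red.
value(B) = { 0 | — } => 1
value(BR) = { 0 | 1 } => 1/2
value(BRB) = { 0; 1/2 | 1 } => 3/4
value(BRBR) = { 0; 1/2 | 3/4; 1 } => 5/8
value(BRBRR) = { 0; 1/2 | 5/8; 3/4; 1 } => 9/16
value(BRBRRR) = { 0; 1/2 | 9/16; 5/8; 3/4; 1 } => 17/32
value(BRBRRRR) = { 0; 1/2 | 17/32; 9/16; 5/8; 3/4; 1 } => 33/64
value(BRBRRRRB) = { 0; 1/2; 33/64 | 17/32; 9/16; 5/8; 3/4; 1 } => 67/128
value(BRBRRRRBB) = { 0; 1/2; 33/64; 67/128 | 17/32; 9/16; 5/8; 3/4; 1 } => 135/256
value(BRBRRRRBBB) = { 0; 1/2; 33/64; 67/128; 135/256 | 17/32; 9/16; 5/8; 3/4; 1 } => 271/512
value(BRBRRRRBBBR) = { 0; 1/2; 33/64; 67/128; 135/256 | 271/512; 17/32; 9/16; 5/8; 3/4; 1 } => 541/1024
value(BRBRRRRBBBRB) = { 0; 1/2; 33/64; 67/128; 135/256; 541/1024 | 271/512; 17/32; 9/16; 5/8; 3/4; 1 } => 1083/2048
value(BRBRRRRBBBRBB) = { 0; 1/2; 33/64; 67/128; 135/256; 541/1024; 1083/2048 | 271/512; 17/32; 9/16; 5/8; 3/4; 1 } => 2167/4096
value(BRBRRRRBBBRBBB) = { 0; 1/2; 33/64; 67/128; 135/256; 541/1024; 1083/2048; 2167/4096 | 271/512; 17/32; 9/16; 5/8; 3/4; 1 } => 4335/8192
value(BRBRRRRBBBRBBBR) = { 0; 1/2; 33/64; 67/128; 135/256; 541/1024; 1083/2048; 2167/4096 | 4335/8192; 271/512; 17/32; 9/16; 5/8; 3/4; 1 } => 8669/16384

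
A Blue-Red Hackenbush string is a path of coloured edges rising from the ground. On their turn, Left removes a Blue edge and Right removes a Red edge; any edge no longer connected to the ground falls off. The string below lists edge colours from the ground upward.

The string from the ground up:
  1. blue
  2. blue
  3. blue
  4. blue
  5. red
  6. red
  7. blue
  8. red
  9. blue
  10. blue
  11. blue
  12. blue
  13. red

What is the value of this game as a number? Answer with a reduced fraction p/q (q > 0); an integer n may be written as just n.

1725/512

value_1 [b]  L=[0]  R=[—]  = 1
value_2 [bb]  L=[0 1]  R=[—]  = 2
value_3 [bbb]  L=[0 1 2]  R=[—]  = 3
value_4 [bbbb]  L=[0 1 2 3]  R=[—]  = 4
value_5 [bbbbr]  L=[0 1 2 3]  R=[4]  = 7/2
value_6 [bbbbrr]  L=[0 1 2 3]  R=[7/2 4]  = 13/4
value_7 [bbbbrrb]  L=[0 1 2 3 13/4]  R=[7/2 4]  = 27/8
value_8 [bbbbrrbr]  L=[0 1 2 3 13/4]  R=[27/8 7/2 4]  = 53/16
value_9 [bbbbrrbrb]  L=[0 1 2 3 13/4 53/16]  R=[27/8 7/2 4]  = 107/32
value_10 [bbbbrrbrbb]  L=[0 1 2 3 13/4 53/16 107/32]  R=[27/8 7/2 4]  = 215/64
value_11 [bbbbrrbrbbb]  L=[0 1 2 3 13/4 53/16 107/32 215/64]  R=[27/8 7/2 4]  = 431/128
value_12 [bbbbrrbrbbbb]  L=[0 1 2 3 13/4 53/16 107/32 215/64 431/128]  R=[27/8 7/2 4]  = 863/256
value_13 [bbbbrrbrbbbbr]  L=[0 1 2 3 13/4 53/16 107/32 215/64 431/128]  R=[863/256 27/8 7/2 4]  = 1725/512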